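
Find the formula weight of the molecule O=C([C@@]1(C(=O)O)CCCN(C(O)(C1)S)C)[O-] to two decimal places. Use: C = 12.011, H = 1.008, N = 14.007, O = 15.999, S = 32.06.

Molecular formula: C9H14NO5S-.
M = 9×12.011 + 14×1.008 + 1×14.007 + 5×15.999 + 1×32.06 = 248.27 g/mol.

248.27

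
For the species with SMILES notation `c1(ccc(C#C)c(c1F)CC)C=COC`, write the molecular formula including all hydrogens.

Heavy atoms from the SMILES: 13 C, 1 F, 1 O.
Implicit hydrogens by atom environment:
  4 × C (aromatic): no H
  3 × C: 1 H each → 3
  2 × C: 3 H each → 6
  2 × C (aromatic): 1 H each → 2
  1 × C: 2 H
  1 × C: no H
  1 × F: no H
  1 × O: no H
  Total hydrogens = 13.
Molecular formula: C13H13FO

C13H13FO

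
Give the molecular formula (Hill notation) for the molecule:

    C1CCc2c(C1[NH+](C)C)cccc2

Heavy atoms from the SMILES: 12 C, 1 N.
Implicit hydrogens by atom environment:
  4 × C (aromatic): 1 H each → 4
  3 × C: 2 H each → 6
  2 × C: 3 H each → 6
  2 × C (aromatic): no H
  1 × C: 1 H
  1 × N (charge +1): 1 H
  Total hydrogens = 18.
Net charge +1.
Molecular formula: C12H18N+

C12H18N+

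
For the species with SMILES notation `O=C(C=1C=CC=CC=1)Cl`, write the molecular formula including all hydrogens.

Heavy atoms from the SMILES: 7 C, 1 Cl, 1 O.
Implicit hydrogens by atom environment:
  5 × C (aromatic): 1 H each → 5
  1 × C (aromatic): no H
  1 × C: no H
  1 × Cl: no H
  1 × O: no H
  Total hydrogens = 5.
Molecular formula: C7H5ClO

C7H5ClO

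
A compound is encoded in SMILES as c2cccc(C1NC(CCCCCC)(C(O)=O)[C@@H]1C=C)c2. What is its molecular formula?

Heavy atoms from the SMILES: 18 C, 1 N, 2 O.
Implicit hydrogens by atom environment:
  6 × C: 2 H each → 12
  5 × C (aromatic): 1 H each → 5
  3 × C: 1 H each → 3
  2 × C: no H
  1 × C: 3 H
  1 × C (aromatic): no H
  1 × N: 1 H
  1 × O: 1 H
  1 × O: no H
  Total hydrogens = 25.
Molecular formula: C18H25NO2

C18H25NO2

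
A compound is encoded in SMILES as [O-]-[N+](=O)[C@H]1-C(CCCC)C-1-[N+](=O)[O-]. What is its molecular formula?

C7H12N2O4

Heavy atoms from the SMILES: 7 C, 2 N, 4 O.
Implicit hydrogens by atom environment:
  3 × C: 2 H each → 6
  3 × C: 1 H each → 3
  2 × N (charge +1): no H
  2 × O: no H
  2 × O (charge -1): no H
  1 × C: 3 H
  Total hydrogens = 12.
Molecular formula: C7H12N2O4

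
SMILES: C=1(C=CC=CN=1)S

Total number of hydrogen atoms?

5

Hydrogens are implicit in SMILES; fill each atom to its normal valence:
  4 × C (aromatic): 1 H each → 4
  1 × C (aromatic): no H
  1 × N (aromatic): no H
  1 × S: 1 H
  Total hydrogens = 5.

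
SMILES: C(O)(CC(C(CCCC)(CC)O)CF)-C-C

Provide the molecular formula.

C13H27FO2

Heavy atoms from the SMILES: 13 C, 1 F, 2 O.
Implicit hydrogens by atom environment:
  7 × C: 2 H each → 14
  3 × C: 3 H each → 9
  2 × C: 1 H each → 2
  2 × O: 1 H each → 2
  1 × C: no H
  1 × F: no H
  Total hydrogens = 27.
Molecular formula: C13H27FO2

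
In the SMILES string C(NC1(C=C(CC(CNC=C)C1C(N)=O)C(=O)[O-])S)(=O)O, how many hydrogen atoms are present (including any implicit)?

16

Hydrogens are implicit in SMILES; fill each atom to its normal valence:
  5 × C: no H
  4 × C: 1 H each → 4
  3 × C: 2 H each → 6
  3 × O: no H
  2 × N: 1 H each → 2
  1 × N: 2 H
  1 × O: 1 H
  1 × O (charge -1): no H
  1 × S: 1 H
  Total hydrogens = 16.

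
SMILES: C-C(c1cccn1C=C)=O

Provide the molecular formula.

Heavy atoms from the SMILES: 8 C, 1 N, 1 O.
Implicit hydrogens by atom environment:
  3 × C (aromatic): 1 H each → 3
  1 × C: 3 H
  1 × C: 2 H
  1 × C: 1 H
  1 × C (aromatic): no H
  1 × C: no H
  1 × N (aromatic): no H
  1 × O: no H
  Total hydrogens = 9.
Molecular formula: C8H9NO

C8H9NO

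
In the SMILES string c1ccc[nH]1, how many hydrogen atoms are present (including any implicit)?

Hydrogens are implicit in SMILES; fill each atom to its normal valence:
  4 × C (aromatic): 1 H each → 4
  1 × N (aromatic): 1 H
  Total hydrogens = 5.

5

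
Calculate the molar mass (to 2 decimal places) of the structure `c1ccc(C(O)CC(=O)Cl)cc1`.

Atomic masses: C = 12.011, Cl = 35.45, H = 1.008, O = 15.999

Molecular formula: C9H9ClO2.
M = 9×12.011 + 1×35.45 + 9×1.008 + 2×15.999 = 184.62 g/mol.

184.62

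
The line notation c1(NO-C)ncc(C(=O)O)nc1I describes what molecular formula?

C6H6IN3O3

Heavy atoms from the SMILES: 6 C, 1 I, 3 N, 3 O.
Implicit hydrogens by atom environment:
  3 × C (aromatic): no H
  2 × N (aromatic): no H
  2 × O: no H
  1 × C: 3 H
  1 × C (aromatic): 1 H
  1 × C: no H
  1 × I: no H
  1 × N: 1 H
  1 × O: 1 H
  Total hydrogens = 6.
Molecular formula: C6H6IN3O3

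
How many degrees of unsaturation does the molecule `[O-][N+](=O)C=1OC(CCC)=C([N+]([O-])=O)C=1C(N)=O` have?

Molecular formula from the SMILES: C8H9N3O6.
DoU = (2C + 2 + N − H − X)/2 = (2·8 + 2 + 3 − 9 − 0)/2 = 12/2 = 6.
(Structurally: 1 ring(s) + 5 π bond(s) = 6.)

6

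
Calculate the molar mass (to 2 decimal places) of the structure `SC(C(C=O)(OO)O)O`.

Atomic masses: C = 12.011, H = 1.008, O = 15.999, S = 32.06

154.14

Molecular formula: C3H6O5S.
M = 3×12.011 + 6×1.008 + 5×15.999 + 1×32.06 = 154.14 g/mol.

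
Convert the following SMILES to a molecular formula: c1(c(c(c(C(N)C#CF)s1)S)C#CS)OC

Heavy atoms from the SMILES: 10 C, 1 F, 1 N, 1 O, 3 S.
Implicit hydrogens by atom environment:
  4 × C (aromatic): no H
  4 × C: no H
  2 × S: 1 H each → 2
  1 × C: 3 H
  1 × C: 1 H
  1 × F: no H
  1 × N: 2 H
  1 × O: no H
  1 × S (aromatic): no H
  Total hydrogens = 8.
Molecular formula: C10H8FNOS3

C10H8FNOS3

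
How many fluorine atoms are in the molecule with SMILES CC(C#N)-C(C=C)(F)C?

1

The symbol for fluorine appears 1 time in the SMILES.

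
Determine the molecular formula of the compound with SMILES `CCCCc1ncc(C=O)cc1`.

C10H13NO

Heavy atoms from the SMILES: 10 C, 1 N, 1 O.
Implicit hydrogens by atom environment:
  3 × C: 2 H each → 6
  3 × C (aromatic): 1 H each → 3
  2 × C (aromatic): no H
  1 × C: 3 H
  1 × C: 1 H
  1 × N (aromatic): no H
  1 × O: no H
  Total hydrogens = 13.
Molecular formula: C10H13NO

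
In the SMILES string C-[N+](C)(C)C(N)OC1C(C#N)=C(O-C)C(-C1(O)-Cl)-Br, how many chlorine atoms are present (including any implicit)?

1

The symbol for chlorine appears 1 time in the SMILES.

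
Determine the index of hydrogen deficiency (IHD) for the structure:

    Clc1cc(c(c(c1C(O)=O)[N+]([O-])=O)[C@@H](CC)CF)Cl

6

Molecular formula from the SMILES: C11H10Cl2FNO4.
DoU = (2C + 2 + N − H − X)/2 = (2·11 + 2 + 1 − 10 − 3)/2 = 12/2 = 6.
(Structurally: 1 ring(s) + 5 π bond(s) = 6.)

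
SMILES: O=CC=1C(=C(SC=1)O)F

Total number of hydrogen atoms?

3

Hydrogens are implicit in SMILES; fill each atom to its normal valence:
  3 × C (aromatic): no H
  1 × C (aromatic): 1 H
  1 × C: 1 H
  1 × F: no H
  1 × O: 1 H
  1 × O: no H
  1 × S (aromatic): no H
  Total hydrogens = 3.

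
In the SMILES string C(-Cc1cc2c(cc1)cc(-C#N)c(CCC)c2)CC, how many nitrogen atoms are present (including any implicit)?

The symbol for nitrogen appears 1 time in the SMILES.

1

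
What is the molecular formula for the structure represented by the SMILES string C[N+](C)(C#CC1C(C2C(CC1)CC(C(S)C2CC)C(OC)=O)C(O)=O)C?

Heavy atoms from the SMILES: 20 C, 1 N, 4 O, 1 S.
Implicit hydrogens by atom environment:
  7 × C: 1 H each → 7
  5 × C: 3 H each → 15
  4 × C: 2 H each → 8
  4 × C: no H
  3 × O: no H
  1 × N (charge +1): no H
  1 × O: 1 H
  1 × S: 1 H
  Total hydrogens = 32.
Net charge +1.
Molecular formula: C20H32NO4S+

C20H32NO4S+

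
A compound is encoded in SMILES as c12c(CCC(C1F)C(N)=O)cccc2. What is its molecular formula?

C11H12FNO

Heavy atoms from the SMILES: 11 C, 1 F, 1 N, 1 O.
Implicit hydrogens by atom environment:
  4 × C (aromatic): 1 H each → 4
  2 × C: 2 H each → 4
  2 × C: 1 H each → 2
  2 × C (aromatic): no H
  1 × C: no H
  1 × F: no H
  1 × N: 2 H
  1 × O: no H
  Total hydrogens = 12.
Molecular formula: C11H12FNO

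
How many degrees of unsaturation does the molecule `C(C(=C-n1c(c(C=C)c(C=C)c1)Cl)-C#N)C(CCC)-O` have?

Molecular formula from the SMILES: C16H19ClN2O.
DoU = (2C + 2 + N − H − X)/2 = (2·16 + 2 + 2 − 19 − 1)/2 = 16/2 = 8.
(Structurally: 1 ring(s) + 7 π bond(s) = 8.)

8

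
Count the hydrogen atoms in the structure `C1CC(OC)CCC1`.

14

Hydrogens are implicit in SMILES; fill each atom to its normal valence:
  5 × C: 2 H each → 10
  1 × C: 3 H
  1 × C: 1 H
  1 × O: no H
  Total hydrogens = 14.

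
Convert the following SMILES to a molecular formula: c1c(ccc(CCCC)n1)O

C9H13NO

Heavy atoms from the SMILES: 9 C, 1 N, 1 O.
Implicit hydrogens by atom environment:
  3 × C: 2 H each → 6
  3 × C (aromatic): 1 H each → 3
  2 × C (aromatic): no H
  1 × C: 3 H
  1 × N (aromatic): no H
  1 × O: 1 H
  Total hydrogens = 13.
Molecular formula: C9H13NO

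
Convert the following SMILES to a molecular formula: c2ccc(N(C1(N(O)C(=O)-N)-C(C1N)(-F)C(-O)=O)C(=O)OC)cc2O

C13H15FN4O7

Heavy atoms from the SMILES: 13 C, 1 F, 4 N, 7 O.
Implicit hydrogens by atom environment:
  5 × C: no H
  4 × C (aromatic): 1 H each → 4
  4 × O: no H
  3 × O: 1 H each → 3
  2 × C (aromatic): no H
  2 × N: 2 H each → 4
  2 × N: no H
  1 × C: 3 H
  1 × C: 1 H
  1 × F: no H
  Total hydrogens = 15.
Molecular formula: C13H15FN4O7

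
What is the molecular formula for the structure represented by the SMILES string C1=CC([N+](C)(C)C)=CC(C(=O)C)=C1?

Heavy atoms from the SMILES: 11 C, 1 N, 1 O.
Implicit hydrogens by atom environment:
  4 × C: 3 H each → 12
  4 × C (aromatic): 1 H each → 4
  2 × C (aromatic): no H
  1 × C: no H
  1 × N (charge +1): no H
  1 × O: no H
  Total hydrogens = 16.
Net charge +1.
Molecular formula: C11H16NO+

C11H16NO+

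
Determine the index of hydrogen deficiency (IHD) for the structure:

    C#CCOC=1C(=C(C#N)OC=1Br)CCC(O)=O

Molecular formula from the SMILES: C11H8BrNO4.
DoU = (2C + 2 + N − H − X)/2 = (2·11 + 2 + 1 − 8 − 1)/2 = 16/2 = 8.
(Structurally: 1 ring(s) + 7 π bond(s) = 8.)

8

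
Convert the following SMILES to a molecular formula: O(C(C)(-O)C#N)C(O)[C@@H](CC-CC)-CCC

Heavy atoms from the SMILES: 12 C, 1 N, 3 O.
Implicit hydrogens by atom environment:
  5 × C: 2 H each → 10
  3 × C: 3 H each → 9
  2 × C: 1 H each → 2
  2 × C: no H
  2 × O: 1 H each → 2
  1 × N: no H
  1 × O: no H
  Total hydrogens = 23.
Molecular formula: C12H23NO3

C12H23NO3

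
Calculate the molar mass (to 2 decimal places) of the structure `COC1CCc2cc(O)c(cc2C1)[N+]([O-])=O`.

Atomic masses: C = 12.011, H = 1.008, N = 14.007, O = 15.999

Molecular formula: C11H13NO4.
M = 11×12.011 + 13×1.008 + 1×14.007 + 4×15.999 = 223.23 g/mol.

223.23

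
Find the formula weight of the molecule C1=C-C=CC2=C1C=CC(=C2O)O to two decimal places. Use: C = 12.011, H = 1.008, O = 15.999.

160.17

Molecular formula: C10H8O2.
M = 10×12.011 + 8×1.008 + 2×15.999 = 160.17 g/mol.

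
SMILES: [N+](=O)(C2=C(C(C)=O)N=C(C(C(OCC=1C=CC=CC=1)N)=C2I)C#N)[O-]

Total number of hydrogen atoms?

Hydrogens are implicit in SMILES; fill each atom to its normal valence:
  6 × C (aromatic): no H
  5 × C (aromatic): 1 H each → 5
  3 × O: no H
  2 × C: no H
  1 × C: 3 H
  1 × C: 2 H
  1 × C: 1 H
  1 × I: no H
  1 × N: 2 H
  1 × N (aromatic): no H
  1 × N: no H
  1 × N (charge +1): no H
  1 × O (charge -1): no H
  Total hydrogens = 13.

13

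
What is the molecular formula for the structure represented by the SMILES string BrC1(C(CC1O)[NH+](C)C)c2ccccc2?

Heavy atoms from the SMILES: 1 Br, 12 C, 1 N, 1 O.
Implicit hydrogens by atom environment:
  5 × C (aromatic): 1 H each → 5
  2 × C: 3 H each → 6
  2 × C: 1 H each → 2
  1 × Br: no H
  1 × C: 2 H
  1 × C: no H
  1 × C (aromatic): no H
  1 × N (charge +1): 1 H
  1 × O: 1 H
  Total hydrogens = 17.
Net charge +1.
Molecular formula: C12H17BrNO+

C12H17BrNO+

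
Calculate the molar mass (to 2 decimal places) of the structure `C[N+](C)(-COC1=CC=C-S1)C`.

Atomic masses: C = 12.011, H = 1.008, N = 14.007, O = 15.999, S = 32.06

172.27

Molecular formula: C8H14NOS+.
M = 8×12.011 + 14×1.008 + 1×14.007 + 1×15.999 + 1×32.06 = 172.27 g/mol.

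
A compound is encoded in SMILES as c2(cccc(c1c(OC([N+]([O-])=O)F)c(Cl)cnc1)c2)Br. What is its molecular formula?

C12H7BrClFN2O3

Heavy atoms from the SMILES: 1 Br, 12 C, 1 Cl, 1 F, 2 N, 3 O.
Implicit hydrogens by atom environment:
  6 × C (aromatic): 1 H each → 6
  5 × C (aromatic): no H
  2 × O: no H
  1 × Br: no H
  1 × C: 1 H
  1 × Cl: no H
  1 × F: no H
  1 × N (aromatic): no H
  1 × N (charge +1): no H
  1 × O (charge -1): no H
  Total hydrogens = 7.
Molecular formula: C12H7BrClFN2O3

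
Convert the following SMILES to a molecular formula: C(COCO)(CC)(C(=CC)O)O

C8H16O4

Heavy atoms from the SMILES: 8 C, 4 O.
Implicit hydrogens by atom environment:
  3 × C: 2 H each → 6
  3 × O: 1 H each → 3
  2 × C: 3 H each → 6
  2 × C: no H
  1 × C: 1 H
  1 × O: no H
  Total hydrogens = 16.
Molecular formula: C8H16O4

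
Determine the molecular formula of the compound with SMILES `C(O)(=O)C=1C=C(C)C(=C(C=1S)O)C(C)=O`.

C10H10O4S

Heavy atoms from the SMILES: 10 C, 4 O, 1 S.
Implicit hydrogens by atom environment:
  5 × C (aromatic): no H
  2 × C: 3 H each → 6
  2 × C: no H
  2 × O: 1 H each → 2
  2 × O: no H
  1 × C (aromatic): 1 H
  1 × S: 1 H
  Total hydrogens = 10.
Molecular formula: C10H10O4S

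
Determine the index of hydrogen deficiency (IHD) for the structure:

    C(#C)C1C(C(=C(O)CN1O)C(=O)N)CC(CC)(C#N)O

Molecular formula from the SMILES: C13H17N3O4.
DoU = (2C + 2 + N − H − X)/2 = (2·13 + 2 + 3 − 17 − 0)/2 = 14/2 = 7.
(Structurally: 1 ring(s) + 6 π bond(s) = 7.)

7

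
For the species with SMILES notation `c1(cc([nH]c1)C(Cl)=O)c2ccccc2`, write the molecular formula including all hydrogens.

C11H8ClNO

Heavy atoms from the SMILES: 11 C, 1 Cl, 1 N, 1 O.
Implicit hydrogens by atom environment:
  7 × C (aromatic): 1 H each → 7
  3 × C (aromatic): no H
  1 × C: no H
  1 × Cl: no H
  1 × N (aromatic): 1 H
  1 × O: no H
  Total hydrogens = 8.
Molecular formula: C11H8ClNO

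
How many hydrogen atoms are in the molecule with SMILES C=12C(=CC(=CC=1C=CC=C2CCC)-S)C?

16

Hydrogens are implicit in SMILES; fill each atom to its normal valence:
  5 × C (aromatic): 1 H each → 5
  5 × C (aromatic): no H
  2 × C: 3 H each → 6
  2 × C: 2 H each → 4
  1 × S: 1 H
  Total hydrogens = 16.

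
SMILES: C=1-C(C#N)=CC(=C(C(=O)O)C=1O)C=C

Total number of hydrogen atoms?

Hydrogens are implicit in SMILES; fill each atom to its normal valence:
  4 × C (aromatic): no H
  2 × C (aromatic): 1 H each → 2
  2 × C: no H
  2 × O: 1 H each → 2
  1 × C: 2 H
  1 × C: 1 H
  1 × N: no H
  1 × O: no H
  Total hydrogens = 7.

7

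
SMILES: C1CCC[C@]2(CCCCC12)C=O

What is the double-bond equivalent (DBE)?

Molecular formula from the SMILES: C11H18O.
DoU = (2C + 2 + N − H − X)/2 = (2·11 + 2 + 0 − 18 − 0)/2 = 6/2 = 3.
(Structurally: 2 ring(s) + 1 π bond(s) = 3.)

3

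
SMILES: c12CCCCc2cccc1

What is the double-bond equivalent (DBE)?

Molecular formula from the SMILES: C10H12.
DoU = (2C + 2 + N − H − X)/2 = (2·10 + 2 + 0 − 12 − 0)/2 = 10/2 = 5.
(Structurally: 2 ring(s) + 3 π bond(s) = 5.)

5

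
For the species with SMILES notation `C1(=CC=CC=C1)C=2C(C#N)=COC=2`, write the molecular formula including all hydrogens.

C11H7NO

Heavy atoms from the SMILES: 11 C, 1 N, 1 O.
Implicit hydrogens by atom environment:
  7 × C (aromatic): 1 H each → 7
  3 × C (aromatic): no H
  1 × C: no H
  1 × N: no H
  1 × O (aromatic): no H
  Total hydrogens = 7.
Molecular formula: C11H7NO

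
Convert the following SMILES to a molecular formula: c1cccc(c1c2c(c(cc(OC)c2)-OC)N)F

C14H14FNO2

Heavy atoms from the SMILES: 14 C, 1 F, 1 N, 2 O.
Implicit hydrogens by atom environment:
  6 × C (aromatic): 1 H each → 6
  6 × C (aromatic): no H
  2 × C: 3 H each → 6
  2 × O: no H
  1 × F: no H
  1 × N: 2 H
  Total hydrogens = 14.
Molecular formula: C14H14FNO2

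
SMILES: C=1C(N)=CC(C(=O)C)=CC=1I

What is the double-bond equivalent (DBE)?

5

Molecular formula from the SMILES: C8H8INO.
DoU = (2C + 2 + N − H − X)/2 = (2·8 + 2 + 1 − 8 − 1)/2 = 10/2 = 5.
(Structurally: 1 ring(s) + 4 π bond(s) = 5.)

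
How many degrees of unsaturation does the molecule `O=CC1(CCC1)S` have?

2

Molecular formula from the SMILES: C5H8OS.
DoU = (2C + 2 + N − H − X)/2 = (2·5 + 2 + 0 − 8 − 0)/2 = 4/2 = 2.
(Structurally: 1 ring(s) + 1 π bond(s) = 2.)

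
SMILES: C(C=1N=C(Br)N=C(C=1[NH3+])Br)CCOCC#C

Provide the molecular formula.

Heavy atoms from the SMILES: 2 Br, 10 C, 3 N, 1 O.
Implicit hydrogens by atom environment:
  4 × C: 2 H each → 8
  4 × C (aromatic): no H
  2 × Br: no H
  2 × N (aromatic): no H
  1 × C: 1 H
  1 × C: no H
  1 × N (charge +1): 3 H
  1 × O: no H
  Total hydrogens = 12.
Net charge +1.
Molecular formula: C10H12Br2N3O+

C10H12Br2N3O+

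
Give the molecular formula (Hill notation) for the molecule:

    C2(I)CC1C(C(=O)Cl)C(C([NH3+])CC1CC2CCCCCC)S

Heavy atoms from the SMILES: 17 C, 1 Cl, 1 I, 1 N, 1 O, 1 S.
Implicit hydrogens by atom environment:
  8 × C: 2 H each → 16
  7 × C: 1 H each → 7
  1 × C: 3 H
  1 × C: no H
  1 × Cl: no H
  1 × I: no H
  1 × N (charge +1): 3 H
  1 × O: no H
  1 × S: 1 H
  Total hydrogens = 30.
Net charge +1.
Molecular formula: C17H30ClINOS+

C17H30ClINOS+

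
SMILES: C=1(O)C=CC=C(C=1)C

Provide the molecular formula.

C7H8O

Heavy atoms from the SMILES: 7 C, 1 O.
Implicit hydrogens by atom environment:
  4 × C (aromatic): 1 H each → 4
  2 × C (aromatic): no H
  1 × C: 3 H
  1 × O: 1 H
  Total hydrogens = 8.
Molecular formula: C7H8O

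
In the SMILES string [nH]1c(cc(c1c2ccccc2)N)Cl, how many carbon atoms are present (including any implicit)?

10

The symbol for carbon appears 10 times in the SMILES. Lowercase c denotes aromatic carbon and counts toward C.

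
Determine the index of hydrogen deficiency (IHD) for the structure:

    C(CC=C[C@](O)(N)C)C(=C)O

Molecular formula from the SMILES: C8H15NO2.
DoU = (2C + 2 + N − H − X)/2 = (2·8 + 2 + 1 − 15 − 0)/2 = 4/2 = 2.
(Structurally: 0 ring(s) + 2 π bond(s) = 2.)

2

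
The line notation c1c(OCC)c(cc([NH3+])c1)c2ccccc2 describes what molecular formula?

Heavy atoms from the SMILES: 14 C, 1 N, 1 O.
Implicit hydrogens by atom environment:
  8 × C (aromatic): 1 H each → 8
  4 × C (aromatic): no H
  1 × C: 3 H
  1 × C: 2 H
  1 × N (charge +1): 3 H
  1 × O: no H
  Total hydrogens = 16.
Net charge +1.
Molecular formula: C14H16NO+

C14H16NO+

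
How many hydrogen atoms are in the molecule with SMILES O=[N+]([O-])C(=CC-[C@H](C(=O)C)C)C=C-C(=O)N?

14

Hydrogens are implicit in SMILES; fill each atom to its normal valence:
  4 × C: 1 H each → 4
  3 × C: no H
  3 × O: no H
  2 × C: 3 H each → 6
  1 × C: 2 H
  1 × N: 2 H
  1 × N (charge +1): no H
  1 × O (charge -1): no H
  Total hydrogens = 14.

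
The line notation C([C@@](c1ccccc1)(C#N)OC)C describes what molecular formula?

C11H13NO

Heavy atoms from the SMILES: 11 C, 1 N, 1 O.
Implicit hydrogens by atom environment:
  5 × C (aromatic): 1 H each → 5
  2 × C: 3 H each → 6
  2 × C: no H
  1 × C: 2 H
  1 × C (aromatic): no H
  1 × N: no H
  1 × O: no H
  Total hydrogens = 13.
Molecular formula: C11H13NO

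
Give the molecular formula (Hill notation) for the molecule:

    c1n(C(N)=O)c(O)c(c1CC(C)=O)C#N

Heavy atoms from the SMILES: 9 C, 3 N, 3 O.
Implicit hydrogens by atom environment:
  3 × C (aromatic): no H
  3 × C: no H
  2 × O: no H
  1 × C: 3 H
  1 × C: 2 H
  1 × C (aromatic): 1 H
  1 × N: 2 H
  1 × N (aromatic): no H
  1 × N: no H
  1 × O: 1 H
  Total hydrogens = 9.
Molecular formula: C9H9N3O3

C9H9N3O3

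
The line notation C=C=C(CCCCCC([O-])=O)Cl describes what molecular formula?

Heavy atoms from the SMILES: 9 C, 1 Cl, 2 O.
Implicit hydrogens by atom environment:
  6 × C: 2 H each → 12
  3 × C: no H
  1 × Cl: no H
  1 × O: no H
  1 × O (charge -1): no H
  Total hydrogens = 12.
Net charge -1.
Molecular formula: C9H12ClO2-

C9H12ClO2-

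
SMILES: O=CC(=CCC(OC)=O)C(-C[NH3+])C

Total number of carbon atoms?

9

The symbol for carbon appears 9 times in the SMILES.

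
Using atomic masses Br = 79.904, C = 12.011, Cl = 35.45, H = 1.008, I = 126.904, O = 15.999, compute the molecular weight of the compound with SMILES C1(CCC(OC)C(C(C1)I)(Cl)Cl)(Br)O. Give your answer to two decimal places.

417.89

Molecular formula: C8H12BrCl2IO2.
M = 1×79.904 + 8×12.011 + 2×35.45 + 12×1.008 + 1×126.904 + 2×15.999 = 417.89 g/mol.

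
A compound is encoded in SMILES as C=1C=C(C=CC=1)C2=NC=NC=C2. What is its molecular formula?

Heavy atoms from the SMILES: 10 C, 2 N.
Implicit hydrogens by atom environment:
  8 × C (aromatic): 1 H each → 8
  2 × C (aromatic): no H
  2 × N (aromatic): no H
  Total hydrogens = 8.
Molecular formula: C10H8N2

C10H8N2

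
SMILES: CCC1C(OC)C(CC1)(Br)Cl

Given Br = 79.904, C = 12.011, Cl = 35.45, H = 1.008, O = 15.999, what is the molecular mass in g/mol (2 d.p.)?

Molecular formula: C8H14BrClO.
M = 1×79.904 + 8×12.011 + 1×35.45 + 14×1.008 + 1×15.999 = 241.55 g/mol.

241.55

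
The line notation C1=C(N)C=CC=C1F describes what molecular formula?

Heavy atoms from the SMILES: 6 C, 1 F, 1 N.
Implicit hydrogens by atom environment:
  4 × C (aromatic): 1 H each → 4
  2 × C (aromatic): no H
  1 × F: no H
  1 × N: 2 H
  Total hydrogens = 6.
Molecular formula: C6H6FN

C6H6FN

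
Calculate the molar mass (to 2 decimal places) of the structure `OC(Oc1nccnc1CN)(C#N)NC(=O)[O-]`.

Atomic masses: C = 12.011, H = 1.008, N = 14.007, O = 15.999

Molecular formula: C8H8N5O4-.
M = 8×12.011 + 8×1.008 + 5×14.007 + 4×15.999 = 238.18 g/mol.

238.18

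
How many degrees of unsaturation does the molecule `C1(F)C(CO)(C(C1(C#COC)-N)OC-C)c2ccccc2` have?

7

Molecular formula from the SMILES: C16H20FNO3.
DoU = (2C + 2 + N − H − X)/2 = (2·16 + 2 + 1 − 20 − 1)/2 = 14/2 = 7.
(Structurally: 2 ring(s) + 5 π bond(s) = 7.)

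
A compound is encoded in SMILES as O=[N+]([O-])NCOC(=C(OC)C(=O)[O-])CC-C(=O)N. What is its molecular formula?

C8H12N3O7-

Heavy atoms from the SMILES: 8 C, 3 N, 7 O.
Implicit hydrogens by atom environment:
  5 × O: no H
  4 × C: no H
  3 × C: 2 H each → 6
  2 × O (charge -1): no H
  1 × C: 3 H
  1 × N: 2 H
  1 × N: 1 H
  1 × N (charge +1): no H
  Total hydrogens = 12.
Net charge -1.
Molecular formula: C8H12N3O7-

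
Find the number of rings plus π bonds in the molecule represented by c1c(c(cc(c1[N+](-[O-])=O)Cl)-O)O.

5

Molecular formula from the SMILES: C6H4ClNO4.
DoU = (2C + 2 + N − H − X)/2 = (2·6 + 2 + 1 − 4 − 1)/2 = 10/2 = 5.
(Structurally: 1 ring(s) + 4 π bond(s) = 5.)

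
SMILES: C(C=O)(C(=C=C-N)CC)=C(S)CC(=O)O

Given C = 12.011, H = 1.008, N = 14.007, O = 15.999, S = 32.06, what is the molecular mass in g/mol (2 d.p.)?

Molecular formula: C10H13NO3S.
M = 10×12.011 + 13×1.008 + 1×14.007 + 3×15.999 + 1×32.06 = 227.28 g/mol.

227.28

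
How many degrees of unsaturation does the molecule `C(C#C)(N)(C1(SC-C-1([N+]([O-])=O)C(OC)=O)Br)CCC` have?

5

Molecular formula from the SMILES: C11H15BrN2O4S.
DoU = (2C + 2 + N − H − X)/2 = (2·11 + 2 + 2 − 15 − 1)/2 = 10/2 = 5.
(Structurally: 1 ring(s) + 4 π bond(s) = 5.)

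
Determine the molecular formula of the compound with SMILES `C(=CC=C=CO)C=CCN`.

C8H11NO

Heavy atoms from the SMILES: 8 C, 1 N, 1 O.
Implicit hydrogens by atom environment:
  6 × C: 1 H each → 6
  1 × C: 2 H
  1 × C: no H
  1 × N: 2 H
  1 × O: 1 H
  Total hydrogens = 11.
Molecular formula: C8H11NO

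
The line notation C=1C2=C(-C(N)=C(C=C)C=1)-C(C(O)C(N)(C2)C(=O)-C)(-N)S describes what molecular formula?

C14H19N3O2S

Heavy atoms from the SMILES: 14 C, 3 N, 2 O, 1 S.
Implicit hydrogens by atom environment:
  4 × C (aromatic): no H
  3 × C: no H
  3 × N: 2 H each → 6
  2 × C: 2 H each → 4
  2 × C (aromatic): 1 H each → 2
  2 × C: 1 H each → 2
  1 × C: 3 H
  1 × O: 1 H
  1 × O: no H
  1 × S: 1 H
  Total hydrogens = 19.
Molecular formula: C14H19N3O2S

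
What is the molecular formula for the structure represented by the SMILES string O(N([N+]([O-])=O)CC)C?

C3H8N2O3

Heavy atoms from the SMILES: 3 C, 2 N, 3 O.
Implicit hydrogens by atom environment:
  2 × C: 3 H each → 6
  2 × O: no H
  1 × C: 2 H
  1 × N: no H
  1 × N (charge +1): no H
  1 × O (charge -1): no H
  Total hydrogens = 8.
Molecular formula: C3H8N2O3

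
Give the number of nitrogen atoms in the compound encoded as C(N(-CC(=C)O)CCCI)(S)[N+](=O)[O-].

The symbol for nitrogen appears 2 times in the SMILES.

2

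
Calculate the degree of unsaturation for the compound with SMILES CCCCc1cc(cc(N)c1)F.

Molecular formula from the SMILES: C10H14FN.
DoU = (2C + 2 + N − H − X)/2 = (2·10 + 2 + 1 − 14 − 1)/2 = 8/2 = 4.
(Structurally: 1 ring(s) + 3 π bond(s) = 4.)

4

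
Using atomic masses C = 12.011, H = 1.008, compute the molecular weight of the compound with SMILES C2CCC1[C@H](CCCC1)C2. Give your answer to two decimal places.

Molecular formula: C10H18.
M = 10×12.011 + 18×1.008 = 138.25 g/mol.

138.25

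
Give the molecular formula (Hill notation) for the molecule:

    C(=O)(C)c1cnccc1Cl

Heavy atoms from the SMILES: 7 C, 1 Cl, 1 N, 1 O.
Implicit hydrogens by atom environment:
  3 × C (aromatic): 1 H each → 3
  2 × C (aromatic): no H
  1 × C: 3 H
  1 × C: no H
  1 × Cl: no H
  1 × N (aromatic): no H
  1 × O: no H
  Total hydrogens = 6.
Molecular formula: C7H6ClNO

C7H6ClNO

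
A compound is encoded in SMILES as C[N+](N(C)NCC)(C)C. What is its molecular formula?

Heavy atoms from the SMILES: 6 C, 3 N.
Implicit hydrogens by atom environment:
  5 × C: 3 H each → 15
  1 × C: 2 H
  1 × N: 1 H
  1 × N: no H
  1 × N (charge +1): no H
  Total hydrogens = 18.
Net charge +1.
Molecular formula: C6H18N3+

C6H18N3+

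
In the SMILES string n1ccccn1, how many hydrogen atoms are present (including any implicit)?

4

Hydrogens are implicit in SMILES; fill each atom to its normal valence:
  4 × C (aromatic): 1 H each → 4
  2 × N (aromatic): no H
  Total hydrogens = 4.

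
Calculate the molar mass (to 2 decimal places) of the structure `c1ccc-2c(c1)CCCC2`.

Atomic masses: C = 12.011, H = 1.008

Molecular formula: C10H12.
M = 10×12.011 + 12×1.008 = 132.21 g/mol.

132.21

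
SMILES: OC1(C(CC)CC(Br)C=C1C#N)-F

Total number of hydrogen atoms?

Hydrogens are implicit in SMILES; fill each atom to its normal valence:
  3 × C: 1 H each → 3
  3 × C: no H
  2 × C: 2 H each → 4
  1 × Br: no H
  1 × C: 3 H
  1 × F: no H
  1 × N: no H
  1 × O: 1 H
  Total hydrogens = 11.

11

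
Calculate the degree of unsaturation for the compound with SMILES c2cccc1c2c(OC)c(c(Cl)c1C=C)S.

Molecular formula from the SMILES: C13H11ClOS.
DoU = (2C + 2 + N − H − X)/2 = (2·13 + 2 + 0 − 11 − 1)/2 = 16/2 = 8.
(Structurally: 2 ring(s) + 6 π bond(s) = 8.)

8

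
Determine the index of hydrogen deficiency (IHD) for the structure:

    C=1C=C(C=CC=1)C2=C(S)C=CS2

Molecular formula from the SMILES: C10H8S2.
DoU = (2C + 2 + N − H − X)/2 = (2·10 + 2 + 0 − 8 − 0)/2 = 14/2 = 7.
(Structurally: 2 ring(s) + 5 π bond(s) = 7.)

7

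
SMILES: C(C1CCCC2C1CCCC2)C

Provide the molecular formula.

C12H22

Heavy atoms from the SMILES: 12 C.
Implicit hydrogens by atom environment:
  8 × C: 2 H each → 16
  3 × C: 1 H each → 3
  1 × C: 3 H
  Total hydrogens = 22.
Molecular formula: C12H22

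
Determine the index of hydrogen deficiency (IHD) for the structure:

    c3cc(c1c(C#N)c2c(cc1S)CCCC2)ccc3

11

Molecular formula from the SMILES: C17H15NS.
DoU = (2C + 2 + N − H − X)/2 = (2·17 + 2 + 1 − 15 − 0)/2 = 22/2 = 11.
(Structurally: 3 ring(s) + 8 π bond(s) = 11.)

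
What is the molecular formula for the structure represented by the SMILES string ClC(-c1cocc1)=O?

C5H3ClO2

Heavy atoms from the SMILES: 5 C, 1 Cl, 2 O.
Implicit hydrogens by atom environment:
  3 × C (aromatic): 1 H each → 3
  1 × C (aromatic): no H
  1 × C: no H
  1 × Cl: no H
  1 × O (aromatic): no H
  1 × O: no H
  Total hydrogens = 3.
Molecular formula: C5H3ClO2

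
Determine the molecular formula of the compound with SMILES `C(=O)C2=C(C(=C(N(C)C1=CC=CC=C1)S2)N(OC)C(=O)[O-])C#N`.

C15H12N3O4S-

Heavy atoms from the SMILES: 15 C, 3 N, 4 O, 1 S.
Implicit hydrogens by atom environment:
  5 × C (aromatic): 1 H each → 5
  5 × C (aromatic): no H
  3 × N: no H
  3 × O: no H
  2 × C: 3 H each → 6
  2 × C: no H
  1 × C: 1 H
  1 × O (charge -1): no H
  1 × S (aromatic): no H
  Total hydrogens = 12.
Net charge -1.
Molecular formula: C15H12N3O4S-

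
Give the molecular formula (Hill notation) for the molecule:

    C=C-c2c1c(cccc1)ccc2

Heavy atoms from the SMILES: 12 C.
Implicit hydrogens by atom environment:
  7 × C (aromatic): 1 H each → 7
  3 × C (aromatic): no H
  1 × C: 2 H
  1 × C: 1 H
  Total hydrogens = 10.
Molecular formula: C12H10

C12H10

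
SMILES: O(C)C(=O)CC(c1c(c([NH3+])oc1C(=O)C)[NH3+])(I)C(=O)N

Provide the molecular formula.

Heavy atoms from the SMILES: 11 C, 1 I, 3 N, 5 O.
Implicit hydrogens by atom environment:
  4 × C (aromatic): no H
  4 × C: no H
  4 × O: no H
  2 × C: 3 H each → 6
  2 × N (charge +1): 3 H each → 6
  1 × C: 2 H
  1 × I: no H
  1 × N: 2 H
  1 × O (aromatic): no H
  Total hydrogens = 16.
Net charge +2.
Molecular formula: [C11H16IN3O5]2+

[C11H16IN3O5]2+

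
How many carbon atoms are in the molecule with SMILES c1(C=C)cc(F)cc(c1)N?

The symbol for carbon appears 8 times in the SMILES. Lowercase c denotes aromatic carbon and counts toward C.

8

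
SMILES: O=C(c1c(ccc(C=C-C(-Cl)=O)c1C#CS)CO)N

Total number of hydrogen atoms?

10

Hydrogens are implicit in SMILES; fill each atom to its normal valence:
  4 × C (aromatic): no H
  4 × C: no H
  2 × C (aromatic): 1 H each → 2
  2 × C: 1 H each → 2
  2 × O: no H
  1 × C: 2 H
  1 × Cl: no H
  1 × N: 2 H
  1 × O: 1 H
  1 × S: 1 H
  Total hydrogens = 10.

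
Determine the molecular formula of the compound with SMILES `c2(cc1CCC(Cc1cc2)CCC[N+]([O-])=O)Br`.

Heavy atoms from the SMILES: 1 Br, 13 C, 1 N, 2 O.
Implicit hydrogens by atom environment:
  6 × C: 2 H each → 12
  3 × C (aromatic): 1 H each → 3
  3 × C (aromatic): no H
  1 × Br: no H
  1 × C: 1 H
  1 × N (charge +1): no H
  1 × O: no H
  1 × O (charge -1): no H
  Total hydrogens = 16.
Molecular formula: C13H16BrNO2

C13H16BrNO2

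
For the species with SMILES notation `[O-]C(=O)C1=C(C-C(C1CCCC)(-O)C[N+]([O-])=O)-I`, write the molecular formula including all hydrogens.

C11H15INO5-

Heavy atoms from the SMILES: 11 C, 1 I, 1 N, 5 O.
Implicit hydrogens by atom environment:
  5 × C: 2 H each → 10
  4 × C: no H
  2 × O: no H
  2 × O (charge -1): no H
  1 × C: 3 H
  1 × C: 1 H
  1 × I: no H
  1 × N (charge +1): no H
  1 × O: 1 H
  Total hydrogens = 15.
Net charge -1.
Molecular formula: C11H15INO5-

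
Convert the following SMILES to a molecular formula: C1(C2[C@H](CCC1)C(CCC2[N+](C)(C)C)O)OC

C14H28NO2+

Heavy atoms from the SMILES: 14 C, 1 N, 2 O.
Implicit hydrogens by atom environment:
  5 × C: 2 H each → 10
  5 × C: 1 H each → 5
  4 × C: 3 H each → 12
  1 × N (charge +1): no H
  1 × O: 1 H
  1 × O: no H
  Total hydrogens = 28.
Net charge +1.
Molecular formula: C14H28NO2+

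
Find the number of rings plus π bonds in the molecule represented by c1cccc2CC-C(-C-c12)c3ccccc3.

Molecular formula from the SMILES: C16H16.
DoU = (2C + 2 + N − H − X)/2 = (2·16 + 2 + 0 − 16 − 0)/2 = 18/2 = 9.
(Structurally: 3 ring(s) + 6 π bond(s) = 9.)

9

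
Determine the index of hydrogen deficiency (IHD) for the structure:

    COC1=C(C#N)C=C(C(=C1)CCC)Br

Molecular formula from the SMILES: C11H12BrNO.
DoU = (2C + 2 + N − H − X)/2 = (2·11 + 2 + 1 − 12 − 1)/2 = 12/2 = 6.
(Structurally: 1 ring(s) + 5 π bond(s) = 6.)

6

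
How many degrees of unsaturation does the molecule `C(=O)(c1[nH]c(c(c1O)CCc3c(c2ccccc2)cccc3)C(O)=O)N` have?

Molecular formula from the SMILES: C20H18N2O4.
DoU = (2C + 2 + N − H − X)/2 = (2·20 + 2 + 2 − 18 − 0)/2 = 26/2 = 13.
(Structurally: 3 ring(s) + 10 π bond(s) = 13.)

13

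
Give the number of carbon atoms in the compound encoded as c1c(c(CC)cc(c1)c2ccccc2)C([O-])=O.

The symbol for carbon appears 15 times in the SMILES. Lowercase c denotes aromatic carbon and counts toward C.

15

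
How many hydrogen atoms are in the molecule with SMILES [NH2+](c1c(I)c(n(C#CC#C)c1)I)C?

7

Hydrogens are implicit in SMILES; fill each atom to its normal valence:
  3 × C (aromatic): no H
  3 × C: no H
  2 × I: no H
  1 × C: 3 H
  1 × C (aromatic): 1 H
  1 × C: 1 H
  1 × N (charge +1): 2 H
  1 × N (aromatic): no H
  Total hydrogens = 7.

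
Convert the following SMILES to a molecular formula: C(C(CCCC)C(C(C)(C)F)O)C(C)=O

C12H23FO2

Heavy atoms from the SMILES: 12 C, 1 F, 2 O.
Implicit hydrogens by atom environment:
  4 × C: 3 H each → 12
  4 × C: 2 H each → 8
  2 × C: 1 H each → 2
  2 × C: no H
  1 × F: no H
  1 × O: 1 H
  1 × O: no H
  Total hydrogens = 23.
Molecular formula: C12H23FO2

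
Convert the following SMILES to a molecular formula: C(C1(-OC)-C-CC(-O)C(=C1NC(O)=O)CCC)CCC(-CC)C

C18H33NO4

Heavy atoms from the SMILES: 18 C, 1 N, 4 O.
Implicit hydrogens by atom environment:
  8 × C: 2 H each → 16
  4 × C: 3 H each → 12
  4 × C: no H
  2 × C: 1 H each → 2
  2 × O: 1 H each → 2
  2 × O: no H
  1 × N: 1 H
  Total hydrogens = 33.
Molecular formula: C18H33NO4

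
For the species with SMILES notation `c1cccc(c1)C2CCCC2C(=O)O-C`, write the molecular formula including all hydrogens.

C13H16O2

Heavy atoms from the SMILES: 13 C, 2 O.
Implicit hydrogens by atom environment:
  5 × C (aromatic): 1 H each → 5
  3 × C: 2 H each → 6
  2 × C: 1 H each → 2
  2 × O: no H
  1 × C: 3 H
  1 × C: no H
  1 × C (aromatic): no H
  Total hydrogens = 16.
Molecular formula: C13H16O2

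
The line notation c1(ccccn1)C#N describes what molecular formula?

Heavy atoms from the SMILES: 6 C, 2 N.
Implicit hydrogens by atom environment:
  4 × C (aromatic): 1 H each → 4
  1 × C (aromatic): no H
  1 × C: no H
  1 × N (aromatic): no H
  1 × N: no H
  Total hydrogens = 4.
Molecular formula: C6H4N2

C6H4N2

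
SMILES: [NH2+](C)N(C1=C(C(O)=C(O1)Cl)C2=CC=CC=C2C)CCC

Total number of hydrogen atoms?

20

Hydrogens are implicit in SMILES; fill each atom to its normal valence:
  6 × C (aromatic): no H
  4 × C (aromatic): 1 H each → 4
  3 × C: 3 H each → 9
  2 × C: 2 H each → 4
  1 × Cl: no H
  1 × N (charge +1): 2 H
  1 × N: no H
  1 × O: 1 H
  1 × O (aromatic): no H
  Total hydrogens = 20.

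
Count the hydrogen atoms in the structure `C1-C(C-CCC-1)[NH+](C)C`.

Hydrogens are implicit in SMILES; fill each atom to its normal valence:
  5 × C: 2 H each → 10
  2 × C: 3 H each → 6
  1 × C: 1 H
  1 × N (charge +1): 1 H
  Total hydrogens = 18.

18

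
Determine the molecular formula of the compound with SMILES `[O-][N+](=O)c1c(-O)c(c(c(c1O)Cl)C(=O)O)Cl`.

Heavy atoms from the SMILES: 7 C, 2 Cl, 1 N, 6 O.
Implicit hydrogens by atom environment:
  6 × C (aromatic): no H
  3 × O: 1 H each → 3
  2 × Cl: no H
  2 × O: no H
  1 × C: no H
  1 × N (charge +1): no H
  1 × O (charge -1): no H
  Total hydrogens = 3.
Molecular formula: C7H3Cl2NO6

C7H3Cl2NO6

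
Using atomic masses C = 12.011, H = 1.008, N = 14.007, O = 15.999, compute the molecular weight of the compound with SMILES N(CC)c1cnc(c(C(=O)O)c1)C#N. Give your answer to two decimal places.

Molecular formula: C9H9N3O2.
M = 9×12.011 + 9×1.008 + 3×14.007 + 2×15.999 = 191.19 g/mol.

191.19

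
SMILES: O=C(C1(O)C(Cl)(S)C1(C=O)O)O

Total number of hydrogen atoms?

5

Hydrogens are implicit in SMILES; fill each atom to its normal valence:
  4 × C: no H
  3 × O: 1 H each → 3
  2 × O: no H
  1 × C: 1 H
  1 × Cl: no H
  1 × S: 1 H
  Total hydrogens = 5.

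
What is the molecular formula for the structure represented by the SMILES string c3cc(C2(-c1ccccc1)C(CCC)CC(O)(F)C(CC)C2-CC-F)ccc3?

Heavy atoms from the SMILES: 25 C, 2 F, 1 O.
Implicit hydrogens by atom environment:
  10 × C (aromatic): 1 H each → 10
  6 × C: 2 H each → 12
  3 × C: 1 H each → 3
  2 × C: 3 H each → 6
  2 × C: no H
  2 × C (aromatic): no H
  2 × F: no H
  1 × O: 1 H
  Total hydrogens = 32.
Molecular formula: C25H32F2O

C25H32F2O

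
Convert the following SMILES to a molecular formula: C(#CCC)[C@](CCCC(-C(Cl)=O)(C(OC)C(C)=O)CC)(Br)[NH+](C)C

Heavy atoms from the SMILES: 1 Br, 18 C, 1 Cl, 1 N, 3 O.
Implicit hydrogens by atom environment:
  6 × C: 3 H each → 18
  6 × C: no H
  5 × C: 2 H each → 10
  3 × O: no H
  1 × Br: no H
  1 × C: 1 H
  1 × Cl: no H
  1 × N (charge +1): 1 H
  Total hydrogens = 30.
Net charge +1.
Molecular formula: C18H30BrClNO3+

C18H30BrClNO3+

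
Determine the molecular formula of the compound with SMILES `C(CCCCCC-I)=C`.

C8H15I

Heavy atoms from the SMILES: 8 C, 1 I.
Implicit hydrogens by atom environment:
  7 × C: 2 H each → 14
  1 × C: 1 H
  1 × I: no H
  Total hydrogens = 15.
Molecular formula: C8H15I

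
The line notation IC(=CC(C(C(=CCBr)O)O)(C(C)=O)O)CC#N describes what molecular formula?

Heavy atoms from the SMILES: 1 Br, 11 C, 1 I, 1 N, 4 O.
Implicit hydrogens by atom environment:
  5 × C: no H
  3 × C: 1 H each → 3
  3 × O: 1 H each → 3
  2 × C: 2 H each → 4
  1 × Br: no H
  1 × C: 3 H
  1 × I: no H
  1 × N: no H
  1 × O: no H
  Total hydrogens = 13.
Molecular formula: C11H13BrINO4

C11H13BrINO4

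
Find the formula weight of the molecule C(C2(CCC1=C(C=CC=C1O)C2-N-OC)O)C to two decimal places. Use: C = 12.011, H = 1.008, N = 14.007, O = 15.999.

237.30

Molecular formula: C13H19NO3.
M = 13×12.011 + 19×1.008 + 1×14.007 + 3×15.999 = 237.30 g/mol.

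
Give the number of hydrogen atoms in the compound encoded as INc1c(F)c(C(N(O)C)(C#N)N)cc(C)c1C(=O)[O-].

11

Hydrogens are implicit in SMILES; fill each atom to its normal valence:
  5 × C (aromatic): no H
  3 × C: no H
  2 × C: 3 H each → 6
  2 × N: no H
  1 × C (aromatic): 1 H
  1 × F: no H
  1 × I: no H
  1 × N: 2 H
  1 × N: 1 H
  1 × O: 1 H
  1 × O: no H
  1 × O (charge -1): no H
  Total hydrogens = 11.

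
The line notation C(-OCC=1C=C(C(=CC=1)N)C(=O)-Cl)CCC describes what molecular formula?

Heavy atoms from the SMILES: 12 C, 1 Cl, 1 N, 2 O.
Implicit hydrogens by atom environment:
  4 × C: 2 H each → 8
  3 × C (aromatic): 1 H each → 3
  3 × C (aromatic): no H
  2 × O: no H
  1 × C: 3 H
  1 × C: no H
  1 × Cl: no H
  1 × N: 2 H
  Total hydrogens = 16.
Molecular formula: C12H16ClNO2

C12H16ClNO2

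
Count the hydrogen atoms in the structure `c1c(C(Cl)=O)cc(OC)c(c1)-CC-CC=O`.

Hydrogens are implicit in SMILES; fill each atom to its normal valence:
  3 × C: 2 H each → 6
  3 × C (aromatic): 1 H each → 3
  3 × C (aromatic): no H
  3 × O: no H
  1 × C: 3 H
  1 × C: 1 H
  1 × C: no H
  1 × Cl: no H
  Total hydrogens = 13.

13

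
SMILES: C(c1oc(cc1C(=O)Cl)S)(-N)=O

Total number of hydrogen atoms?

Hydrogens are implicit in SMILES; fill each atom to its normal valence:
  3 × C (aromatic): no H
  2 × C: no H
  2 × O: no H
  1 × C (aromatic): 1 H
  1 × Cl: no H
  1 × N: 2 H
  1 × O (aromatic): no H
  1 × S: 1 H
  Total hydrogens = 4.

4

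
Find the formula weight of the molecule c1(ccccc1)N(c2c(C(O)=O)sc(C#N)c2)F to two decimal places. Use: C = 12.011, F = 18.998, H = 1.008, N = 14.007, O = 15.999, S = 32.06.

Molecular formula: C12H7FN2O2S.
M = 12×12.011 + 1×18.998 + 7×1.008 + 2×14.007 + 2×15.999 + 1×32.06 = 262.26 g/mol.

262.26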